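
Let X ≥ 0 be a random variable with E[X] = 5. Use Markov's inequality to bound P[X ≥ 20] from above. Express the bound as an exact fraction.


μ = E[X] = 5, a = 20.
Markov: P[X ≥ 20] ≤ μ/a = (5)/20 = 1/4.
Numerically: ≈ 0.250000.
(Since a = 20 > μ = 5.000000, the bound 1/4 is < 1 and informative.)

P[X ≥ 20] ≤ 1/4 ≈ 0.250000.


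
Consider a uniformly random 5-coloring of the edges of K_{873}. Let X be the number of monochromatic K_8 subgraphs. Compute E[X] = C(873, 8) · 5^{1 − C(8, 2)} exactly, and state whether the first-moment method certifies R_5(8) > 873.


E[X] = C(873, 8) · 5^{1 − 28} = 8102594482562031309 · 5^{−27} = 8102594482562031309/7450580596923828125.
As a reduced fraction: E[X] = 8102594482562031309/7450580596923828125 ≈ 1.0875118.
Is E[X] < 1? NO.
Since E[X] ≥ 1, the first-moment bound is inconclusive at n = 873; it does NOT by itself certify R_5(8) > 873.

E[X] = 8102594482562031309/7450580596923828125 ≈ 1.0875118; E[X] ≥ 1; first-moment method inconclusive here.


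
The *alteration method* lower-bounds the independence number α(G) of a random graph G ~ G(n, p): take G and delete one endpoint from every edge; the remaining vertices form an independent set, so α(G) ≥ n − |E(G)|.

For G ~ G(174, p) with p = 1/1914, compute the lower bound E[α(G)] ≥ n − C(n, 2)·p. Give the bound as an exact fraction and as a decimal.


E[|E(G)|] = C(174, 2)·p = 15051 · (1/1914) = 173/22.
E[α(G)] ≥ n − E[|E(G)|] = 174 − 173/22 = 3655/22.
Numerically: ≈ 166.136.
(This is only a lower bound; the true E[α(G)] may be larger.)

E[α(G)] ≥ 3655/22 ≈ 166.136.


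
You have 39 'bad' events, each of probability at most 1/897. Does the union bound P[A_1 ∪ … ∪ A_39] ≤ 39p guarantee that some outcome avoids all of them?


Union bound: P[∪_{i=1}^{39} A_i] ≤ Σ_i P[A_i] ≤ 39·p = 39·(1/897) = 1/23.
Numerically: 1/23 ≈ 0.0435.
Is 1/23 < 1? YES.
Since P[∪ A_i] ≤ 1/23 < 1, the complement has P[∩ A_i^c] ≥ 1 − 1/23 = 22/23 > 0, so some outcome avoids every A_i.

39·p = 1/23 ≈ 0.0435; existence CERTIFIED by the union bound.


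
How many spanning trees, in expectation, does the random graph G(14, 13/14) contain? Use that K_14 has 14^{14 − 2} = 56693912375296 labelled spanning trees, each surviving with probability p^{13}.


K_14 has 14^{14 − 2} = 56693912375296 labelled spanning trees.
For each such spanning tree H, let X_H = 1 if all 13 edges of H are present in G. Then P[X_H = 1] = p^{13} = (13/14)^{13} = 302875106592253/793714773254144.
By linearity of expectation: E[X] = Σ_H E[X_H] = 56693912375296 · p^{13} = 56693912375296 · 302875106592253/793714773254144 = 302875106592253/14.
Numerically: E[X] ≈ 2.1634e+13.

E[X] = 56693912375296 · (13/14)^{13} = 302875106592253/14 ≈ 2.1634e+13.


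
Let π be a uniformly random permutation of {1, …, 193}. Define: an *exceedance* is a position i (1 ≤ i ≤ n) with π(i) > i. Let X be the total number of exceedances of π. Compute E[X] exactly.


Write X = Σ_{i=1}^{193} X_i, where X_i = 1_{π(i) > i}.
For each fixed i, π(i) is uniform over {1, …, 193} (marginal of a uniform permutation), so P[π(i) > i] = (n − i)/n. Summing: Σ_{i=1}^{193} (n − i)/n = (0 + 1 + … + 192)/193 = 193(193 − 1)/(2·193) = (193 − 1)/2.
Hence E[X] = Σ_{i=1}^{193} (193 − i)/193 = 96 ≈ 96.00000.

E[X] = 96 = 96.00000.


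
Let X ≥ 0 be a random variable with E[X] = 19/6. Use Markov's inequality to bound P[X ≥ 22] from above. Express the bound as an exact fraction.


μ = E[X] = 19/6, a = 22.
Markov: P[X ≥ 22] ≤ μ/a = (19/6)/22 = 19/132.
Numerically: ≈ 0.144.
(Since a = 22 > μ = 3.167, the bound 19/132 is < 1 and informative.)

P[X ≥ 22] ≤ 19/132 ≈ 0.144.


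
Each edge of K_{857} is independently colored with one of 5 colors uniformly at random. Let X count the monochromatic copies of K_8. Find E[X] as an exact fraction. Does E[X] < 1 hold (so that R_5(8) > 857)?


E[X] = C(857, 8) · 5^{1 − 28} = 6983854138365964575 · 5^{−27} = 6983854138365964575/7450580596923828125.
As a reduced fraction: E[X] = 279354165534638583/298023223876953125 ≈ 0.9374.
Is E[X] < 1? YES.
Since E[X] < 1, there exists a 5-coloring of K_{857} with no monochromatic K_8; hence R_5(8) > 857.

E[X] = 279354165534638583/298023223876953125 ≈ 0.9374; E[X] < 1, so R_5(8) > 857.


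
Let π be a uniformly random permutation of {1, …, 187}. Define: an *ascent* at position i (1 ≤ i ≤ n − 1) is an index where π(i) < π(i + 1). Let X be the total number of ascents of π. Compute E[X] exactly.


Write X = Σ X_I over i = 1, …, 186, with X_I the indicator of one ascent.
There are 186 indicators.
For each fixed i, the pair (π(i), π(i+1)) is a uniformly random ordered pair of distinct values from {1, …, 187}; by symmetry P[π(i) < π(i+1)] = 1/2.
By linearity: E[X] = 186 · (1/2) = (187 − 1) · (1/2) = 93 ≈ 93.000.

E[X] = 93 = 93.000.


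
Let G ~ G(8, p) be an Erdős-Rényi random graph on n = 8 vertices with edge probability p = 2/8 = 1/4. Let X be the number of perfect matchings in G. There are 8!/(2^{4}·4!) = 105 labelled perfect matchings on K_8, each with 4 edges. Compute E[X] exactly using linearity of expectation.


K_8 has 8!/(2^{4}·4!) = 105 labelled perfect matchings.
For each such perfect matching H, let X_H = 1 if all 4 edges of H are present in G. Then P[X_H = 1] = p^{4} = (1/4)^{4} = 1/256.
By linearity: E[X] = Σ_H E[X_H] = 105 · p^{4} = 105 · 1/256 = 105/256.
Numerically: E[X] ≈ 0.41016.

E[X] = 105 · (1/4)^{4} = 105/256 ≈ 0.41016.


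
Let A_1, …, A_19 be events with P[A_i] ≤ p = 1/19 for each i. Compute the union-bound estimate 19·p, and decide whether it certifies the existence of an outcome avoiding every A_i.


Union bound: P[∪_{i=1}^{19} A_i] ≤ Σ_i P[A_i] ≤ 19·p = 19·(1/19) = 1.
Numerically: 1 ≈ 1.0000000.
Is 1 < 1? NO.
Since the bound 1 is ≥ 1, the union bound is uninformative here; it does NOT by itself certify existence.

19·p = 1 ≈ 1.0000000; existence NOT certified by the union bound.


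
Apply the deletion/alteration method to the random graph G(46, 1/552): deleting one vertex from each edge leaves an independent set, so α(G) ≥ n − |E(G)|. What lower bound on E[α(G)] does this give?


E[|E(G)|] = C(46, 2)·p = 1035 · (1/552) = 15/8.
E[α(G)] ≥ n − E[|E(G)|] = 46 − 15/8 = 353/8.
Numerically: ≈ 44.125000.
(This is only a lower bound; the true E[α(G)] may be larger.)

E[α(G)] ≥ 353/8 ≈ 44.125000.


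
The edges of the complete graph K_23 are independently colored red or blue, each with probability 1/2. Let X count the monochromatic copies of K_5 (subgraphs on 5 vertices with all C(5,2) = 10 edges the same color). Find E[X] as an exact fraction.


Let X = Σ_S X_S over the C(23, 5) = 33649 subsets S of size 5, where X_S = 1 if the K_5 on S is monochromatic.
For a fixed S, the K_5 on S has C(5, 2) = 10 edges. P[all 10 edges red] = (1/2)^10, and likewise for blue, so P[monochromatic] = 2·(1/2)^10 = 2^{1 − 10} = 1/512.
By linearity: E[X] = C(23, 5) · 2^{1 − 10} = 33649 · 1/512 = 33649/512.
Numerically: E[X] ≈ 65.721.

E[X] = C(23,5)·2^(1−C(5,2)) = 33649/512 ≈ 65.721.


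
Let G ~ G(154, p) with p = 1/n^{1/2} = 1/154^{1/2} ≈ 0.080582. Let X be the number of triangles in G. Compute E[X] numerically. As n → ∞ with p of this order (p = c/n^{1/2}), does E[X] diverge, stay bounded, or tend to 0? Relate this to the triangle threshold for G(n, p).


Number of potential triangles: C(154, 3) = 596904.
Each occurs with probability p³ ≈ (0.080582)³ ≈ 5.2326166e-04.
By linearity: E[X] = C(154, 3)·p³ ≈ 596904 · 5.2326166e-04 ≈ 312.33698.
Since α = 1/2 < 1, p = c/n^{1/2} ≫ 1/n is above the triangle threshold p ~ 1/n. Asymptotically E[X] ~ (c³/6)·n^{3(1−α)} = (1³/6)·n^{1.5} → ∞; triangles are abundant w.h.p.

E[X] ≈ 312.33698; in regime p = Θ(1/n^{1/2}) E[X] diverges (above the triangle threshold p ~ 1/n).


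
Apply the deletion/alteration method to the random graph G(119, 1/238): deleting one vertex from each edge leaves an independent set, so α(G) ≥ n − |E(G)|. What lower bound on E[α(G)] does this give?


E[|E(G)|] = C(119, 2)·p = 7021 · (1/238) = 59/2.
E[α(G)] ≥ n − E[|E(G)|] = 119 − 59/2 = 179/2.
Numerically: ≈ 89.500.
(This is only a lower bound; the true E[α(G)] may be larger.)

E[α(G)] ≥ 179/2 ≈ 89.500.


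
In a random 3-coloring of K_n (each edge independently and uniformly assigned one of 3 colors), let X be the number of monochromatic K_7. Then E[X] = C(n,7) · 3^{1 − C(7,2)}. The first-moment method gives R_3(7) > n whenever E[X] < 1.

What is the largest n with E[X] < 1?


We need C(n, 7) · 3^{1 − 21} < 1, i.e. C(n, 7) < 3^{21 − 1} = 3486784401.
Check values of n near the boundary:
  n = 80: C(80, 7) = 3176716400; 3176716400 < 3486784401? YES
  n = 81: C(81, 7) = 3477216600; 3477216600 < 3486784401? YES
  n = 82: C(82, 7) = 3801756816; 3801756816 < 3486784401? NO
The largest n with C(n, 7) < 3486784401 is n = 81 (where E[X] = 42928600/43046721 ≈ 0.99726). Hence R_3(7) > 81, i.e. R_3(7) ≥ 82.

Largest n = 81; hence R_3(7) > 81.


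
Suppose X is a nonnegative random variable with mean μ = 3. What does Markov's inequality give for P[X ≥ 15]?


μ = E[X] = 3, a = 15.
Markov: P[X ≥ 15] ≤ μ/a = (3)/15 = 1/5.
Numerically: ≈ 0.20000.
(Since a = 15 > μ = 3.00000, the bound 1/5 is < 1 and informative.)

P[X ≥ 15] ≤ 1/5 ≈ 0.20000.


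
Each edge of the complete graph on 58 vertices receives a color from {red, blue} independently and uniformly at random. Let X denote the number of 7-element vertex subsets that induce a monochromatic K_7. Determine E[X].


Let X = Σ_S X_S over the C(58, 7) = 300674088 subsets S of size 7, where X_S = 1 if the K_7 on S is monochromatic.
For a fixed S, the K_7 on S has C(7, 2) = 21 edges. P[all 21 edges red] = (1/2)^21, and likewise for blue, so P[monochromatic] = 2·(1/2)^21 = 2^{1 − 21} = 1/1048576.
By linearity: E[X] = C(58, 7) · 2^{1 − 21} = 300674088 · 1/1048576 = 37584261/131072.
Numerically: E[X] ≈ 286.745155.

E[X] = C(58,7)·2^(1−C(7,2)) = 37584261/131072 ≈ 286.745155.


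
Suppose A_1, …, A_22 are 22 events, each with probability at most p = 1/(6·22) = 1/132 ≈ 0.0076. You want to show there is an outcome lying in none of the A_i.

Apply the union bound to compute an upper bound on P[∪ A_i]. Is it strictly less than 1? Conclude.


Union bound: P[∪_{i=1}^{22} A_i] ≤ Σ_i P[A_i] ≤ 22·p = 22·(1/132) = 1/6.
Numerically: 1/6 ≈ 0.1667.
Is 1/6 < 1? YES.
Since P[∪ A_i] ≤ 1/6 < 1, the complement has P[∩ A_i^c] ≥ 1 − 1/6 = 5/6 > 0, so some outcome avoids every A_i.

22·p = 1/6 ≈ 0.1667; existence CERTIFIED by the union bound.


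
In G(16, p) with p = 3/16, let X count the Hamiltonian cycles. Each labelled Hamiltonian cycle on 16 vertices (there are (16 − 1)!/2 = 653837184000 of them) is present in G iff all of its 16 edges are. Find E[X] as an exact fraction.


K_16 has (16 − 1)!/2 = 653837184000 labelled Hamiltonian cycles.
For each such Hamiltonian cycle H, let X_H = 1 if all 16 edges of H are present in G. Then P[X_H = 1] = p^{16} = (3/16)^{16} = 43046721/18446744073709551616.
By linearity: E[X] = Σ_H E[X_H] = 653837184000 · p^{16} = 653837184000 · 43046721/18446744073709551616 = 27485885585032875/18014398509481984.
Numerically: E[X] ≈ 1.52577.

E[X] = 653837184000 · (3/16)^{16} = 27485885585032875/18014398509481984 ≈ 1.52577.


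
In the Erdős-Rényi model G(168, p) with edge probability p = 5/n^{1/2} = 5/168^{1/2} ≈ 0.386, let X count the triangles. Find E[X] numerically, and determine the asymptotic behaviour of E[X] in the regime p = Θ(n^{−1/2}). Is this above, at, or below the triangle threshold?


Number of potential triangles: C(168, 3) = 776216.
Each occurs with probability p³ ≈ (0.386)³ ≈ 5.74045e-02.
By linearity: E[X] = C(168, 3)·p³ ≈ 776216 · 5.74045e-02 ≈ 44558.307.
Since α = 1/2 < 1, p = c/n^{1/2} ≫ 1/n is above the triangle threshold p ~ 1/n. Asymptotically E[X] ~ (c³/6)·n^{3(1−α)} = (5³/6)·n^{1.5} → ∞; triangles are abundant w.h.p.

E[X] ≈ 44558.307; in regime p = Θ(1/n^{1/2}) E[X] diverges (above the triangle threshold p ~ 1/n).


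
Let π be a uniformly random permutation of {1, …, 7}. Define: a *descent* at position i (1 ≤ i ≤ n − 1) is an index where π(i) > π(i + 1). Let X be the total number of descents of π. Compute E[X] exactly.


Write X = Σ X_I over i = 1, …, 6, with X_I the indicator of one descent.
There are 6 indicators.
For each fixed i, the pair (π(i), π(i+1)) is a uniformly random ordered pair of distinct values from {1, …, 7}; by symmetry P[π(i) > π(i+1)] = 1/2.
By linearity: E[X] = 6 · (1/2) = (7 − 1) · (1/2) = 3 ≈ 3.000000.

E[X] = 3 = 3.000000.


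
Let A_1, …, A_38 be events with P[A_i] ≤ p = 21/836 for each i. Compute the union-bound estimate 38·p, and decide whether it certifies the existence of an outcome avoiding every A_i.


Union bound: P[∪_{i=1}^{38} A_i] ≤ Σ_i P[A_i] ≤ 38·p = 38·(21/836) = 21/22.
Numerically: 21/22 ≈ 0.9545.
Is 21/22 < 1? YES.
Since P[∪ A_i] ≤ 21/22 < 1, the complement has P[∩ A_i^c] ≥ 1 − 21/22 = 1/22 > 0, so some outcome avoids every A_i.

38·p = 21/22 ≈ 0.9545; existence CERTIFIED by the union bound.


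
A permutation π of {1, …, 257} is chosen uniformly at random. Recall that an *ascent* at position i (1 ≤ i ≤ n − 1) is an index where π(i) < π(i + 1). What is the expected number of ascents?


Write X = Σ X_I over i = 1, …, 256, with X_I the indicator of one ascent.
There are 256 indicators.
For each fixed i, the pair (π(i), π(i+1)) is a uniformly random ordered pair of distinct values from {1, …, 257}; by symmetry P[π(i) < π(i+1)] = 1/2.
By linearity: E[X] = 256 · (1/2) = (257 − 1) · (1/2) = 128 ≈ 128.00000.

E[X] = 128 = 128.00000.


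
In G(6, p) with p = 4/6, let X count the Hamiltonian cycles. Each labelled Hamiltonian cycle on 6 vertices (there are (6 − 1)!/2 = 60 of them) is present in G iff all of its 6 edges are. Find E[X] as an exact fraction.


K_6 has (6 − 1)!/2 = 60 labelled Hamiltonian cycles.
For each such Hamiltonian cycle H, let X_H = 1 if all 6 edges of H are present in G. Then P[X_H = 1] = p^{6} = (2/3)^{6} = 64/729.
By linearity: E[X] = Σ_H E[X_H] = 60 · p^{6} = 60 · 64/729 = 1280/243.
Numerically: E[X] ≈ 5.267.

E[X] = 60 · (2/3)^{6} = 1280/243 ≈ 5.267.


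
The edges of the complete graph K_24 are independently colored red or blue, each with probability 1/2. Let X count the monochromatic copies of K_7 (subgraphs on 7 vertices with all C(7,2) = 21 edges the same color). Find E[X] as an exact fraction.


Let X = Σ_S X_S over the C(24, 7) = 346104 subsets S of size 7, where X_S = 1 if the K_7 on S is monochromatic.
For a fixed S, the K_7 on S has C(7, 2) = 21 edges. P[all 21 edges red] = (1/2)^21, and likewise for blue, so P[monochromatic] = 2·(1/2)^21 = 2^{1 − 21} = 1/1048576.
By linearity: E[X] = C(24, 7) · 2^{1 − 21} = 346104 · 1/1048576 = 43263/131072.
Numerically: E[X] ≈ 0.33007.

E[X] = C(24,7)·2^(1−C(7,2)) = 43263/131072 ≈ 0.33007.


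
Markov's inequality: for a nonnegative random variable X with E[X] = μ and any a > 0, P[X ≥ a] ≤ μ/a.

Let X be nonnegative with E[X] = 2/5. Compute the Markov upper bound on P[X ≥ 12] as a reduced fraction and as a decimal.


μ = E[X] = 2/5, a = 12.
Markov: P[X ≥ 12] ≤ μ/a = (2/5)/12 = 1/30.
Numerically: ≈ 0.03333.
(Since a = 12 > μ = 0.40000, the bound 1/30 is < 1 and informative.)

P[X ≥ 12] ≤ 1/30 ≈ 0.03333.


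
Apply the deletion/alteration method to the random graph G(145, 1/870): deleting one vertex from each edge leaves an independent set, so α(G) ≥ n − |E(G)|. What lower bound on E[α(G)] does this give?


E[|E(G)|] = C(145, 2)·p = 10440 · (1/870) = 12.
E[α(G)] ≥ n − E[|E(G)|] = 145 − 12 = 133.
Numerically: ≈ 133.00000.
(This is only a lower bound; the true E[α(G)] may be larger.)

E[α(G)] ≥ 133 ≈ 133.00000.


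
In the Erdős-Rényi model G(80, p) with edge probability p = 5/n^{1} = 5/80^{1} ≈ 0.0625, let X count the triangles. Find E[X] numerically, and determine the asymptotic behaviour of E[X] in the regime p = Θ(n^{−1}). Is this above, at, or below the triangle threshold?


Number of potential triangles: C(80, 3) = 82160.
Each occurs with probability p³ ≈ (0.0625)³ ≈ 2.441406e-04.
By linearity: E[X] = C(80, 3)·p³ ≈ 82160 · 2.441406e-04 ≈ 20.0586.
Here α = 1, so p = 5/n is exactly at the triangle threshold p ~ 1/n. Asymptotically E[X] → c³/6 = 5³/6 = 125/6 ≈ 20.8333, a bounded constant. In this regime the triangle count is asymptotically Poisson(c³/6).

E[X] ≈ 20.0586; in regime p = Θ(1/n^{1}) E[X] stays bounded (at the triangle threshold p ~ 1/n).


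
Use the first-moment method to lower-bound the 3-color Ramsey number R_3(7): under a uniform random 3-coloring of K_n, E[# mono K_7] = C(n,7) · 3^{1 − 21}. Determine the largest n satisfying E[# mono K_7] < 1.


We need C(n, 7) · 3^{1 − 21} < 1, i.e. C(n, 7) < 3^{21 − 1} = 3486784401.
Check values of n near the boundary:
  n = 80: C(80, 7) = 3176716400; 3176716400 < 3486784401? YES
  n = 81: C(81, 7) = 3477216600; 3477216600 < 3486784401? YES
  n = 82: C(82, 7) = 3801756816; 3801756816 < 3486784401? NO
The largest n with C(n, 7) < 3486784401 is n = 81 (where E[X] = 42928600/43046721 ≈ 0.9973). Hence R_3(7) > 81, i.e. R_3(7) ≥ 82.

Largest n = 81; hence R_3(7) > 81.


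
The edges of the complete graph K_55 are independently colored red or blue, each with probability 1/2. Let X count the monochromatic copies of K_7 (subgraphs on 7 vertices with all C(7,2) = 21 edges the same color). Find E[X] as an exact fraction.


Let X = Σ_S X_S over the C(55, 7) = 202927725 subsets S of size 7, where X_S = 1 if the K_7 on S is monochromatic.
For a fixed S, the K_7 on S has C(7, 2) = 21 edges. P[all 21 edges red] = (1/2)^21, and likewise for blue, so P[monochromatic] = 2·(1/2)^21 = 2^{1 − 21} = 1/1048576.
By linearity of expectation: E[X] = C(55, 7) · 2^{1 − 21} = 202927725 · 1/1048576 = 202927725/1048576.
Numerically: E[X] ≈ 193.526959.

E[X] = C(55,7)·2^(1−C(7,2)) = 202927725/1048576 ≈ 193.526959.


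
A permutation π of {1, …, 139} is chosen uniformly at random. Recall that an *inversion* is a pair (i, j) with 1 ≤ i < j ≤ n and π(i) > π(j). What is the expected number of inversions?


Write X = Σ X_I over the C(139, 2) = 9591 pairs i < j, with X_I the indicator of one inversion.
There are 9591 indicators.
For each fixed pair i < j, the values π(i) and π(j) are two distinct elements of {1, …, 139} in uniformly random order; by symmetry P[π(i) > π(j)] = 1/2.
By linearity: E[X] = 9591 · (1/2) = C(139, 2) · (1/2) = 9591/2 = 9591/2 ≈ 4795.50000.

E[X] = 9591/2 = 4795.50000.


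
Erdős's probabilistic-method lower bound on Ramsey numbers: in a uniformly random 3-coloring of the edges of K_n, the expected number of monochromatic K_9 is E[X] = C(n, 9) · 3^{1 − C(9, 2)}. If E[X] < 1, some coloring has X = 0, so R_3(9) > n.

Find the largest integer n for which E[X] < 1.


We need C(n, 9) · 3^{1 − 36} < 1, i.e. C(n, 9) < 3^{36 − 1} = 50031545098999707.
Check values of n near the boundary:
  n = 297: C(297, 9) = 43842345008337645; 43842345008337645 < 50031545098999707? YES
  n = 298: C(298, 9) = 45207677551849890; 45207677551849890 < 50031545098999707? YES
  n = 299: C(299, 9) = 46610674441390059; 46610674441390059 < 50031545098999707? YES
  n = 300: C(300, 9) = 48052241692154700; 48052241692154700 < 50031545098999707? YES
  n = 301: C(301, 9) = 49533303936090975; 49533303936090975 < 50031545098999707? YES
  n = 302: C(302, 9) = 51054804739588650; 51054804739588650 < 50031545098999707? NO
  n = 303: C(303, 9) = 52617706925494425; 52617706925494425 < 50031545098999707? NO
The largest n with C(n, 9) < 50031545098999707 is n = 301 (where E[X] = 16511101312030325/16677181699666569 ≈ 0.990). Hence R_3(9) > 301, i.e. R_3(9) ≥ 302.

Largest n = 301; hence R_3(9) > 301.


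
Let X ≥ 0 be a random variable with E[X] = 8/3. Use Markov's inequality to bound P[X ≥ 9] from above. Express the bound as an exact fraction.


μ = E[X] = 8/3, a = 9.
Markov: P[X ≥ 9] ≤ μ/a = (8/3)/9 = 8/27.
Numerically: ≈ 0.29630.
(Since a = 9 > μ = 2.66667, the bound 8/27 is < 1 and informative.)

P[X ≥ 9] ≤ 8/27 ≈ 0.29630.


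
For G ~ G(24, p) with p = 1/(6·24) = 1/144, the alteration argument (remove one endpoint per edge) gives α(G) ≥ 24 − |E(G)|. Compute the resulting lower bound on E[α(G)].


E[|E(G)|] = C(24, 2)·p = 276 · (1/144) = 23/12.
E[α(G)] ≥ n − E[|E(G)|] = 24 − 23/12 = 265/12.
Numerically: ≈ 22.08333.
(This is only a lower bound; the true E[α(G)] may be larger.)

E[α(G)] ≥ 265/12 ≈ 22.08333.


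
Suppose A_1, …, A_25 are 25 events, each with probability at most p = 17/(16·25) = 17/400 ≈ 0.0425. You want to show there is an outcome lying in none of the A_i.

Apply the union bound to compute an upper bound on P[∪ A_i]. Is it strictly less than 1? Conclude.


Union bound: P[∪_{i=1}^{25} A_i] ≤ Σ_i P[A_i] ≤ 25·p = 25·(17/400) = 17/16.
Numerically: 17/16 ≈ 1.0625.
Is 17/16 < 1? NO.
Since the bound 17/16 is ≥ 1, the union bound is uninformative here; it does NOT by itself certify existence.

25·p = 17/16 ≈ 1.0625; existence NOT certified by the union bound.


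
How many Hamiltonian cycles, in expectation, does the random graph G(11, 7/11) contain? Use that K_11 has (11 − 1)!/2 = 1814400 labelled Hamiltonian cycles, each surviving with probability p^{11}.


K_11 has (11 − 1)!/2 = 1814400 labelled Hamiltonian cycles.
For each such Hamiltonian cycle H, let X_H = 1 if all 11 edges of H are present in G. Then P[X_H = 1] = p^{11} = (7/11)^{11} = 1977326743/285311670611.
By linearity: E[X] = Σ_H E[X_H] = 1814400 · p^{11} = 1814400 · 1977326743/285311670611 = 3587661642499200/285311670611.
Numerically: E[X] ≈ 1.257e+04.

E[X] = 1814400 · (7/11)^{11} = 3587661642499200/285311670611 ≈ 1.257e+04.


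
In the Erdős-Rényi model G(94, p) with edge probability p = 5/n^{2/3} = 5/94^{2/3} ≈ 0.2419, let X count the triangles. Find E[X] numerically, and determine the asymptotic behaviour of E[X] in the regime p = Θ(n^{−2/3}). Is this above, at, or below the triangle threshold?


Number of potential triangles: C(94, 3) = 134044.
Each occurs with probability p³ ≈ (0.2419)³ ≈ 1.414667e-02.
By linearity: E[X] = C(94, 3)·p³ ≈ 134044 · 1.414667e-02 ≈ 1896.2766.
Since α = 2/3 < 1, p = c/n^{2/3} ≫ 1/n is above the triangle threshold p ~ 1/n. Asymptotically E[X] ~ (c³/6)·n^{3(1−α)} = (5³/6)·n^{1} → ∞; triangles are abundant w.h.p.

E[X] ≈ 1896.2766; in regime p = Θ(1/n^{2/3}) E[X] diverges (above the triangle threshold p ~ 1/n).


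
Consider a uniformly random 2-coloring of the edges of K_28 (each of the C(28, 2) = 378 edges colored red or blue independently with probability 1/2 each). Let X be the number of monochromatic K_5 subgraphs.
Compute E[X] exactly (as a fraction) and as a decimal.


Let X = Σ_S X_S over the C(28, 5) = 98280 subsets S of size 5, where X_S = 1 if the K_5 on S is monochromatic.
For a fixed S, the K_5 on S has C(5, 2) = 10 edges. P[all 10 edges red] = (1/2)^10, and likewise for blue, so P[monochromatic] = 2·(1/2)^10 = 2^{1 − 10} = 1/512.
Summing: E[X] = C(28, 5) · 2^{1 − 10} = 98280 · 1/512 = 12285/64.
Numerically: E[X] ≈ 191.95312.

E[X] = C(28,5)·2^(1−C(5,2)) = 12285/64 ≈ 191.95312.


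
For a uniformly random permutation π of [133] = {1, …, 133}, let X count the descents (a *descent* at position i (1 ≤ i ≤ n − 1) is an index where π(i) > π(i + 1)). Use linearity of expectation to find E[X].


Write X = Σ X_I over i = 1, …, 132, with X_I the indicator of one descent.
There are 132 indicators.
For each fixed i, the pair (π(i), π(i+1)) is a uniformly random ordered pair of distinct values from {1, …, 133}; by symmetry P[π(i) > π(i+1)] = 1/2.
By linearity: E[X] = 132 · (1/2) = (133 − 1) · (1/2) = 66 ≈ 66.000.

E[X] = 66 = 66.000.


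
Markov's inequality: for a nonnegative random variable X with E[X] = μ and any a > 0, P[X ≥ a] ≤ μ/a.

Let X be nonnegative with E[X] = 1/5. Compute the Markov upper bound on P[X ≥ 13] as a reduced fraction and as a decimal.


μ = E[X] = 1/5, a = 13.
Markov: P[X ≥ 13] ≤ μ/a = (1/5)/13 = 1/65.
Numerically: ≈ 0.015.
(Since a = 13 > μ = 0.200, the bound 1/65 is < 1 and informative.)

P[X ≥ 13] ≤ 1/65 ≈ 0.015.


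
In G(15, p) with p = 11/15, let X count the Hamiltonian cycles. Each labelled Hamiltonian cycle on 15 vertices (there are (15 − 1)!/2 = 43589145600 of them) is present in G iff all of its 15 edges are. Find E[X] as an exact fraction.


K_15 has (15 − 1)!/2 = 43589145600 labelled Hamiltonian cycles.
For each such Hamiltonian cycle H, let X_H = 1 if all 15 edges of H are present in G. Then P[X_H = 1] = p^{15} = (11/15)^{15} = 4177248169415651/437893890380859375.
By linearity of expectation: E[X] = Σ_H E[X_H] = 43589145600 · p^{15} = 43589145600 · 4177248169415651/437893890380859375 = 29972457393249757754368/72081298828125.
Numerically: E[X] ≈ 4.15815e+08.

E[X] = 43589145600 · (11/15)^{15} = 29972457393249757754368/72081298828125 ≈ 4.15815e+08.


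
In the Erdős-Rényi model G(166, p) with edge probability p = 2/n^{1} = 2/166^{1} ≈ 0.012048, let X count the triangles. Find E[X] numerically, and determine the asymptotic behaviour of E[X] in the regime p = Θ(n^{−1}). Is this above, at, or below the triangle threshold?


Number of potential triangles: C(166, 3) = 748660.
Each occurs with probability p³ ≈ (0.012048)³ ≈ 1.7489030e-06.
By linearity: E[X] = C(166, 3)·p³ ≈ 748660 · 1.7489030e-06 ≈ 1.30933.
Here α = 1, so p = 2/n is exactly at the triangle threshold p ~ 1/n. Asymptotically E[X] → c³/6 = 2³/6 = 4/3 ≈ 1.33333, a bounded constant. In this regime the triangle count is asymptotically Poisson(c³/6).

E[X] ≈ 1.30933; in regime p = Θ(1/n^{1}) E[X] stays bounded (at the triangle threshold p ~ 1/n).


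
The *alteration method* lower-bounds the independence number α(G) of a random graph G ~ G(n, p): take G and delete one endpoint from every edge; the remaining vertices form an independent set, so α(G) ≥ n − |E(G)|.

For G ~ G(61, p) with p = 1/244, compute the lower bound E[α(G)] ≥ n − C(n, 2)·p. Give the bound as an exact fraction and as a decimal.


E[|E(G)|] = C(61, 2)·p = 1830 · (1/244) = 15/2.
E[α(G)] ≥ n − E[|E(G)|] = 61 − 15/2 = 107/2.
Numerically: ≈ 53.500.
(This is only a lower bound; the true E[α(G)] may be larger.)

E[α(G)] ≥ 107/2 ≈ 53.500.


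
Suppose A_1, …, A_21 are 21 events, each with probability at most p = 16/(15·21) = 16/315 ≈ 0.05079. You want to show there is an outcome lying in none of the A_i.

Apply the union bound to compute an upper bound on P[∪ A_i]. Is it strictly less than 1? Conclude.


Union bound: P[∪_{i=1}^{21} A_i] ≤ Σ_i P[A_i] ≤ 21·p = 21·(16/315) = 16/15.
Numerically: 16/15 ≈ 1.06667.
Is 16/15 < 1? NO.
Since the bound 16/15 is ≥ 1, the union bound is uninformative here; it does NOT by itself certify existence.

21·p = 16/15 ≈ 1.06667; existence NOT certified by the union bound.


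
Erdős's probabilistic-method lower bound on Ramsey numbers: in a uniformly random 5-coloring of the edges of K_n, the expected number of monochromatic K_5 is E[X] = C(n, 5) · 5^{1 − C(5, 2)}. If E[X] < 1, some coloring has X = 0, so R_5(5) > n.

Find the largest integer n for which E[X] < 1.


We need C(n, 5) · 5^{1 − 10} < 1, i.e. C(n, 5) < 5^{10 − 1} = 1953125.
Check values of n near the boundary:
  n = 44: C(44, 5) = 1086008; 1086008 < 1953125? YES
  n = 45: C(45, 5) = 1221759; 1221759 < 1953125? YES
  n = 46: C(46, 5) = 1370754; 1370754 < 1953125? YES
  n = 47: C(47, 5) = 1533939; 1533939 < 1953125? YES
  n = 48: C(48, 5) = 1712304; 1712304 < 1953125? YES
  n = 49: C(49, 5) = 1906884; 1906884 < 1953125? YES
  n = 50: C(50, 5) = 2118760; 2118760 < 1953125? NO
The largest n with C(n, 5) < 1953125 is n = 49 (where E[X] = 1906884/1953125 ≈ 0.97632). Hence R_5(5) > 49, i.e. R_5(5) ≥ 50.

Largest n = 49; hence R_5(5) > 49.


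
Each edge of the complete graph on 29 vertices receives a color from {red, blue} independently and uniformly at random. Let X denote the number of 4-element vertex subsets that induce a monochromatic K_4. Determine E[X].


Let X = Σ_S X_S over the C(29, 4) = 23751 subsets S of size 4, where X_S = 1 if the K_4 on S is monochromatic.
For a fixed S, the K_4 on S has C(4, 2) = 6 edges. P[all 6 edges red] = (1/2)^6, and likewise for blue, so P[monochromatic] = 2·(1/2)^6 = 2^{1 − 6} = 1/32.
By linearity of expectation: E[X] = C(29, 4) · 2^{1 − 6} = 23751 · 1/32 = 23751/32.
Numerically: E[X] ≈ 742.21875.

E[X] = C(29,4)·2^(1−C(4,2)) = 23751/32 ≈ 742.21875.


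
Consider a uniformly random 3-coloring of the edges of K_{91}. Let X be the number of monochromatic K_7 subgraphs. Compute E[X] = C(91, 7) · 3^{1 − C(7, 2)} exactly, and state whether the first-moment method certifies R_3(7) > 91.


E[X] = C(91, 7) · 3^{1 − 21} = 8093990190 · 3^{−20} = 8093990190/3486784401.
As a reduced fraction: E[X] = 2697996730/1162261467 ≈ 2.321334.
Is E[X] < 1? NO.
Since E[X] ≥ 1, the first-moment bound is inconclusive at n = 91; it does NOT by itself certify R_3(7) > 91.

E[X] = 2697996730/1162261467 ≈ 2.321334; E[X] ≥ 1; first-moment method inconclusive here.


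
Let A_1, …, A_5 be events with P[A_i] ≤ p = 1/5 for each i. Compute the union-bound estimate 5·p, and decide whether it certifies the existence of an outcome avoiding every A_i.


Union bound: P[∪_{i=1}^{5} A_i] ≤ Σ_i P[A_i] ≤ 5·p = 5·(1/5) = 1.
Numerically: 1 ≈ 1.0000.
Is 1 < 1? NO.
Since the bound 1 is ≥ 1, the union bound is uninformative here; it does NOT by itself certify existence.

5·p = 1 ≈ 1.0000; existence NOT certified by the union bound.


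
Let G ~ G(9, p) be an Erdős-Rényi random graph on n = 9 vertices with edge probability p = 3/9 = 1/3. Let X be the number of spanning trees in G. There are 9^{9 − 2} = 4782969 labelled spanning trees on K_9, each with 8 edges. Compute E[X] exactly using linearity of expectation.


K_9 has 9^{9 − 2} = 4782969 labelled spanning trees.
For each such spanning tree H, let X_H = 1 if all 8 edges of H are present in G. Then P[X_H = 1] = p^{8} = (1/3)^{8} = 1/6561.
Summing the indicators: E[X] = Σ_H E[X_H] = 4782969 · p^{8} = 4782969 · 1/6561 = 729.
Numerically: E[X] ≈ 729.

E[X] = 4782969 · (1/3)^{8} = 729 ≈ 729.


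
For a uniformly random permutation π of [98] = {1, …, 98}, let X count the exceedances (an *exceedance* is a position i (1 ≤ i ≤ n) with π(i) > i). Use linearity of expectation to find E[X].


Write X = Σ_{i=1}^{98} X_i, where X_i = 1_{π(i) > i}.
For each fixed i, π(i) is uniform over {1, …, 98} (marginal of a uniform permutation), so P[π(i) > i] = (n − i)/n. Summing: Σ_{i=1}^{98} (n − i)/n = (0 + 1 + … + 97)/98 = 98(98 − 1)/(2·98) = (98 − 1)/2.
Hence E[X] = Σ_{i=1}^{98} (98 − i)/98 = 97/2 ≈ 48.50000.

E[X] = 97/2 = 48.50000.


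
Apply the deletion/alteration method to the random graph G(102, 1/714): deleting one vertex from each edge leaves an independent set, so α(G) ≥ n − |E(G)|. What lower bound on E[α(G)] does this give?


E[|E(G)|] = C(102, 2)·p = 5151 · (1/714) = 101/14.
E[α(G)] ≥ n − E[|E(G)|] = 102 − 101/14 = 1327/14.
Numerically: ≈ 94.786.
(This is only a lower bound; the true E[α(G)] may be larger.)

E[α(G)] ≥ 1327/14 ≈ 94.786.


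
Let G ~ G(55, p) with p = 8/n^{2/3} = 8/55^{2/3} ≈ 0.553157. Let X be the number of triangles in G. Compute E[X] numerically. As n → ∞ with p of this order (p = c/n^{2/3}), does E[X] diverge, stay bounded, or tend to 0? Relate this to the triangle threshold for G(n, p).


Number of potential triangles: C(55, 3) = 26235.
Each occurs with probability p³ ≈ (0.553157)³ ≈ 1.69256198e-01.
By linearity: E[X] = C(55, 3)·p³ ≈ 26235 · 1.69256198e-01 ≈ 4440.436364.
Since α = 2/3 < 1, p = c/n^{2/3} ≫ 1/n is above the triangle threshold p ~ 1/n. Asymptotically E[X] ~ (c³/6)·n^{3(1−α)} = (8³/6)·n^{1} → ∞; triangles are abundant w.h.p.

E[X] ≈ 4440.436364; in regime p = Θ(1/n^{2/3}) E[X] diverges (above the triangle threshold p ~ 1/n).


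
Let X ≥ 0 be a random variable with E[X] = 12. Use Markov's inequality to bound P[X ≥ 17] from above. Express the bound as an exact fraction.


μ = E[X] = 12, a = 17.
Markov: P[X ≥ 17] ≤ μ/a = (12)/17 = 12/17.
Numerically: ≈ 0.706.
(Since a = 17 > μ = 12.000, the bound 12/17 is < 1 and informative.)

P[X ≥ 17] ≤ 12/17 ≈ 0.706.


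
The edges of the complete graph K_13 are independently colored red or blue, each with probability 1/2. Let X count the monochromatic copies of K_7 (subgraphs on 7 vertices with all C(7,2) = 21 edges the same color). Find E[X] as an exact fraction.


Let X = Σ_S X_S over the C(13, 7) = 1716 subsets S of size 7, where X_S = 1 if the K_7 on S is monochromatic.
For a fixed S, the K_7 on S has C(7, 2) = 21 edges. P[all 21 edges red] = (1/2)^21, and likewise for blue, so P[monochromatic] = 2·(1/2)^21 = 2^{1 − 21} = 1/1048576.
By linearity: E[X] = C(13, 7) · 2^{1 − 21} = 1716 · 1/1048576 = 429/262144.
Numerically: E[X] ≈ 0.00164.

E[X] = C(13,7)·2^(1−C(7,2)) = 429/262144 ≈ 0.00164.


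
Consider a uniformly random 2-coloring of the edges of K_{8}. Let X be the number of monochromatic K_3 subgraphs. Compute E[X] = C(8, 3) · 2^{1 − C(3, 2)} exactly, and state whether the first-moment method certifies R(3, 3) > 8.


E[X] = C(8, 3) · 2^{1 − 3} = 56 · 2^{−2} = 56/4.
As a reduced fraction: E[X] = 14 ≈ 14.00000.
Is E[X] < 1? NO.
Since E[X] ≥ 1, the first-moment bound is inconclusive at n = 8; it does NOT by itself certify R(3, 3) > 8.

E[X] = 14 ≈ 14.00000; E[X] ≥ 1; first-moment method inconclusive here.


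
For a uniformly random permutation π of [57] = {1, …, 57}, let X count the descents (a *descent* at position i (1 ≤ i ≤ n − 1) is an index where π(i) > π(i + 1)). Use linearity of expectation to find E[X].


Write X = Σ X_I over i = 1, …, 56, with X_I the indicator of one descent.
There are 56 indicators.
For each fixed i, the pair (π(i), π(i+1)) is a uniformly random ordered pair of distinct values from {1, …, 57}; by symmetry P[π(i) > π(i+1)] = 1/2.
By linearity: E[X] = 56 · (1/2) = (57 − 1) · (1/2) = 28 ≈ 28.00000.

E[X] = 28 = 28.00000.


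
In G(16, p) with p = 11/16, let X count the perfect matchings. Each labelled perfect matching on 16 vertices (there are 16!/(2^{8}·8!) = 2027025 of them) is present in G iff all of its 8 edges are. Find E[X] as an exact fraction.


K_16 has 16!/(2^{8}·8!) = 2027025 labelled perfect matchings.
For each such perfect matching H, let X_H = 1 if all 8 edges of H are present in G. Then P[X_H = 1] = p^{8} = (11/16)^{8} = 214358881/4294967296.
By linearity: E[X] = Σ_H E[X_H] = 2027025 · p^{8} = 2027025 · 214358881/4294967296 = 434510810759025/4294967296.
Numerically: E[X] ≈ 1.0117e+05.

E[X] = 2027025 · (11/16)^{8} = 434510810759025/4294967296 ≈ 1.0117e+05.


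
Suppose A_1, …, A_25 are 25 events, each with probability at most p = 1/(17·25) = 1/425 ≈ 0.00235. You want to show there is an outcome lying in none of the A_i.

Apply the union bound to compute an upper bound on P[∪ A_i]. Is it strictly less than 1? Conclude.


Union bound: P[∪_{i=1}^{25} A_i] ≤ Σ_i P[A_i] ≤ 25·p = 25·(1/425) = 1/17.
Numerically: 1/17 ≈ 0.05882.
Is 1/17 < 1? YES.
Since P[∪ A_i] ≤ 1/17 < 1, the complement has P[∩ A_i^c] ≥ 1 − 1/17 = 16/17 > 0, so some outcome avoids every A_i.

25·p = 1/17 ≈ 0.05882; existence CERTIFIED by the union bound.


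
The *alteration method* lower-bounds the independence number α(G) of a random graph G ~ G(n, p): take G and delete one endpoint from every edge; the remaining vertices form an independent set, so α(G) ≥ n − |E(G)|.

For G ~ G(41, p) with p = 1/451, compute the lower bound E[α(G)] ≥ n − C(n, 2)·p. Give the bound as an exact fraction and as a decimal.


E[|E(G)|] = C(41, 2)·p = 820 · (1/451) = 20/11.
E[α(G)] ≥ n − E[|E(G)|] = 41 − 20/11 = 431/11.
Numerically: ≈ 39.1818.
(This is only a lower bound; the true E[α(G)] may be larger.)

E[α(G)] ≥ 431/11 ≈ 39.1818.


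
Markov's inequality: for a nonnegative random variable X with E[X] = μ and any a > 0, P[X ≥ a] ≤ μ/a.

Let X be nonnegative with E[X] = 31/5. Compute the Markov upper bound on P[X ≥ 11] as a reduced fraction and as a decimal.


μ = E[X] = 31/5, a = 11.
Markov: P[X ≥ 11] ≤ μ/a = (31/5)/11 = 31/55.
Numerically: ≈ 0.563636.
(Since a = 11 > μ = 6.200000, the bound 31/55 is < 1 and informative.)

P[X ≥ 11] ≤ 31/55 ≈ 0.563636.


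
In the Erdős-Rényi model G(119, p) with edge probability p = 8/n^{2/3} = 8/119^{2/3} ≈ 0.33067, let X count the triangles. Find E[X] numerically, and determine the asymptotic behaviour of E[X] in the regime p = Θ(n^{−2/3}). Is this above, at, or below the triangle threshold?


Number of potential triangles: C(119, 3) = 273819.
Each occurs with probability p³ ≈ (0.33067)³ ≈ 3.6155639e-02.
By linearity: E[X] = C(119, 3)·p³ ≈ 273819 · 3.6155639e-02 ≈ 9900.10084.
Since α = 2/3 < 1, p = c/n^{2/3} ≫ 1/n is above the triangle threshold p ~ 1/n. Asymptotically E[X] ~ (c³/6)·n^{3(1−α)} = (8³/6)·n^{1} → ∞; triangles are abundant w.h.p.

E[X] ≈ 9900.10084; in regime p = Θ(1/n^{2/3}) E[X] diverges (above the triangle threshold p ~ 1/n).


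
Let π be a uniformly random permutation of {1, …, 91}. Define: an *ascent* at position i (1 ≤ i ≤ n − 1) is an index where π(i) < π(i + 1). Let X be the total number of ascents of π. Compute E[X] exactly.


Write X = Σ X_I over i = 1, …, 90, with X_I the indicator of one ascent.
There are 90 indicators.
For each fixed i, the pair (π(i), π(i+1)) is a uniformly random ordered pair of distinct values from {1, …, 91}; by symmetry P[π(i) < π(i+1)] = 1/2.
By linearity: E[X] = 90 · (1/2) = (91 − 1) · (1/2) = 45 ≈ 45.0000.

E[X] = 45 = 45.0000.


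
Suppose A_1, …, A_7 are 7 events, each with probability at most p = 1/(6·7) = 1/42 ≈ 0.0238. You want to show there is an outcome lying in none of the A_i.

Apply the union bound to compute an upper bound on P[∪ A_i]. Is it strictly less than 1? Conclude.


Union bound: P[∪_{i=1}^{7} A_i] ≤ Σ_i P[A_i] ≤ 7·p = 7·(1/42) = 1/6.
Numerically: 1/6 ≈ 0.1667.
Is 1/6 < 1? YES.
Since P[∪ A_i] ≤ 1/6 < 1, the complement has P[∩ A_i^c] ≥ 1 − 1/6 = 5/6 > 0, so some outcome avoids every A_i.

7·p = 1/6 ≈ 0.1667; existence CERTIFIED by the union bound.


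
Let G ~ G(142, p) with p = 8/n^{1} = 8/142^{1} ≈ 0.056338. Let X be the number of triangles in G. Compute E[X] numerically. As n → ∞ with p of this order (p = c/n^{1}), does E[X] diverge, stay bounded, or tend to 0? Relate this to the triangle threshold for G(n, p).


Number of potential triangles: C(142, 3) = 467180.
Each occurs with probability p³ ≈ (0.056338)³ ≈ 1.7881540e-04.
By linearity: E[X] = C(142, 3)·p³ ≈ 467180 · 1.7881540e-04 ≈ 83.53898.
Here α = 1, so p = 8/n is exactly at the triangle threshold p ~ 1/n. Asymptotically E[X] → c³/6 = 8³/6 = 256/3 ≈ 85.33333, a bounded constant. In this regime the triangle count is asymptotically Poisson(c³/6).

E[X] ≈ 83.53898; in regime p = Θ(1/n^{1}) E[X] stays bounded (at the triangle threshold p ~ 1/n).


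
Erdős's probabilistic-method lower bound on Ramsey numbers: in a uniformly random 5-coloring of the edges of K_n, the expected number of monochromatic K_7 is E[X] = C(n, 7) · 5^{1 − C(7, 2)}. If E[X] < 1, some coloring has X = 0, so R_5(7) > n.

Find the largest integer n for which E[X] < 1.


We need C(n, 7) · 5^{1 − 21} < 1, i.e. C(n, 7) < 5^{21 − 1} = 95367431640625.
Check values of n near the boundary:
  n = 333: C(333, 7) = 84549532139028; 84549532139028 < 95367431640625? YES
  n = 334: C(334, 7) = 86359460961576; 86359460961576 < 95367431640625? YES
  n = 335: C(335, 7) = 88202498238195; 88202498238195 < 95367431640625? YES
  n = 336: C(336, 7) = 90079147136880; 90079147136880 < 95367431640625? YES
  n = 337: C(337, 7) = 91989916924632; 91989916924632 < 95367431640625? YES
  n = 338: C(338, 7) = 93935323022736; 93935323022736 < 95367431640625? YES
  n = 339: C(339, 7) = 95915887062372; 95915887062372 < 95367431640625? NO
  n = 340: C(340, 7) = 97932136940560; 97932136940560 < 95367431640625? NO
  n = 341: C(341, 7) = 99984606876440; 99984606876440 < 95367431640625? NO
The largest n with C(n, 7) < 95367431640625 is n = 338 (where E[X] = 93935323022736/95367431640625 ≈ 0.98498). Hence R_5(7) > 338, i.e. R_5(7) ≥ 339.

Largest n = 338; hence R_5(7) > 338.
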